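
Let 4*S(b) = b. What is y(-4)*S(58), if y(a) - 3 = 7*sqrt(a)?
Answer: 87/2 + 203*I ≈ 43.5 + 203.0*I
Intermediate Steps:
S(b) = b/4
y(a) = 3 + 7*sqrt(a)
y(-4)*S(58) = (3 + 7*sqrt(-4))*((1/4)*58) = (3 + 7*(2*I))*(29/2) = (3 + 14*I)*(29/2) = 87/2 + 203*I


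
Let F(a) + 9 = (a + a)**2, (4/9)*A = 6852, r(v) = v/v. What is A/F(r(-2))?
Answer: -15417/5 ≈ -3083.4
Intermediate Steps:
r(v) = 1
A = 15417 (A = (9/4)*6852 = 15417)
F(a) = -9 + 4*a**2 (F(a) = -9 + (a + a)**2 = -9 + (2*a)**2 = -9 + 4*a**2)
A/F(r(-2)) = 15417/(-9 + 4*1**2) = 15417/(-9 + 4*1) = 15417/(-9 + 4) = 15417/(-5) = 15417*(-1/5) = -15417/5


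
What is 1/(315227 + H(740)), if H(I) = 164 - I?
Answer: 1/314651 ≈ 3.1781e-6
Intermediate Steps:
1/(315227 + H(740)) = 1/(315227 + (164 - 1*740)) = 1/(315227 + (164 - 740)) = 1/(315227 - 576) = 1/314651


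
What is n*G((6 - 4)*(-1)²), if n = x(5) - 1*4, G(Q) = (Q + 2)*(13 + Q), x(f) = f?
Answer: 60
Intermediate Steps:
G(Q) = (2 + Q)*(13 + Q)
n = 1 (n = 5 - 1*4 = 5 - 4 = 1)
n*G((6 - 4)*(-1)²) = 1*(26 + ((6 - 4)*(-1)²)² + 15*((6 - 4)*(-1)²)) = 1*(26 + (2*1)² + 15*(2*1)) = 1*(26 + 2² + 15*2) = 1*(26 + 4 + 30) = 1*60 = 60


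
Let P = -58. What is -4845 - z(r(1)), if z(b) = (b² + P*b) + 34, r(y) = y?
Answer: -4822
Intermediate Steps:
z(b) = 34 + b² - 58*b (z(b) = (b² - 58*b) + 34 = 34 + b² - 58*b)
-4845 - z(r(1)) = -4845 - (34 + 1² - 58*1) = -4845 - (34 + 1 - 58) = -4845 - 1*(-23) = -4845 + 23 = -4822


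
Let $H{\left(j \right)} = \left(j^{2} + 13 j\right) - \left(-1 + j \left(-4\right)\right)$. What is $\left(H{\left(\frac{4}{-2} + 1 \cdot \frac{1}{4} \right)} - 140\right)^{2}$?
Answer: $\frac{7027801}{256} \approx 27452.0$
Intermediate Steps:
$H{\left(j \right)} = 1 + j^{2} + 17 j$ ($H{\left(j \right)} = \left(j^{2} + 13 j\right) - \left(-1 - 4 j\right) = \left(j^{2} + 13 j\right) + \left(1 + 4 j\right) = 1 + j^{2} + 17 j$)
$\left(H{\left(\frac{4}{-2} + 1 \cdot \frac{1}{4} \right)} - 140\right)^{2} = \left(\left(1 + \left(\frac{4}{-2} + 1 \cdot \frac{1}{4}\right)^{2} + 17 \left(\frac{4}{-2} + 1 \cdot \frac{1}{4}\right)\right) - 140\right)^{2} = \left(\left(1 + \left(4 \left(- \frac{1}{2}\right) + 1 \cdot \frac{1}{4}\right)^{2} + 17 \left(4 \left(- \frac{1}{2}\right) + 1 \cdot \frac{1}{4}\right)\right) - 140\right)^{2} = \left(\left(1 + \left(-2 + \frac{1}{4}\right)^{2} + 17 \left(-2 + \frac{1}{4}\right)\right) - 140\right)^{2} = \left(\left(1 + \left(- \frac{7}{4}\right)^{2} + 17 \left(- \frac{7}{4}\right)\right) - 140\right)^{2} = \left(\left(1 + \frac{49}{16} - \frac{119}{4}\right) - 140\right)^{2} = \left(- \frac{411}{16} - 140\right)^{2} = \left(- \frac{2651}{16}\right)^{2} = \frac{7027801}{256}$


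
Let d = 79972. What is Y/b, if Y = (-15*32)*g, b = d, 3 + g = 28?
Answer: -3000/19993 ≈ -0.15005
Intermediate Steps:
g = 25 (g = -3 + 28 = 25)
b = 79972
Y = -12000 (Y = -15*32*25 = -480*25 = -12000)
Y/b = -12000/79972 = -12000*1/79972 = -3000/19993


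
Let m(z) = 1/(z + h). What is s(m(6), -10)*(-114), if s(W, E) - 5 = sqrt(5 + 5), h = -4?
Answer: -570 - 114*sqrt(10) ≈ -930.50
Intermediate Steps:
m(z) = 1/(-4 + z) (m(z) = 1/(z - 4) = 1/(-4 + z))
s(W, E) = 5 + sqrt(10) (s(W, E) = 5 + sqrt(5 + 5) = 5 + sqrt(10))
s(m(6), -10)*(-114) = (5 + sqrt(10))*(-114) = -570 - 114*sqrt(10)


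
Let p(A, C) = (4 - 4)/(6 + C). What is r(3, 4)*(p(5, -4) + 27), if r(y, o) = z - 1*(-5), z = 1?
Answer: 162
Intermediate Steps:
r(y, o) = 6 (r(y, o) = 1 - 1*(-5) = 1 + 5 = 6)
p(A, C) = 0 (p(A, C) = 0/(6 + C) = 0)
r(3, 4)*(p(5, -4) + 27) = 6*(0 + 27) = 6*27 = 162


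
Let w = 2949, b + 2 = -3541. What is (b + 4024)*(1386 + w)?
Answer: 2085135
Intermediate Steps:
b = -3543 (b = -2 - 3541 = -3543)
(b + 4024)*(1386 + w) = (-3543 + 4024)*(1386 + 2949) = 481*4335 = 2085135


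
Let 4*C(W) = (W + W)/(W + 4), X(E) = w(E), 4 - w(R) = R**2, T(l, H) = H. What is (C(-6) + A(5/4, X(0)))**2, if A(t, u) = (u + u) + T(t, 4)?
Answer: 729/4 ≈ 182.25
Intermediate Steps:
w(R) = 4 - R**2
X(E) = 4 - E**2
C(W) = W/(2*(4 + W)) (C(W) = ((W + W)/(W + 4))/4 = ((2*W)/(4 + W))/4 = (2*W/(4 + W))/4 = W/(2*(4 + W)))
A(t, u) = 4 + 2*u (A(t, u) = (u + u) + 4 = 2*u + 4 = 4 + 2*u)
(C(-6) + A(5/4, X(0)))**2 = ((1/2)*(-6)/(4 - 6) + (4 + 2*(4 - 1*0**2)))**2 = ((1/2)*(-6)/(-2) + (4 + 2*(4 - 1*0)))**2 = ((1/2)*(-6)*(-1/2) + (4 + 2*(4 + 0)))**2 = (3/2 + (4 + 2*4))**2 = (3/2 + (4 + 8))**2 = (3/2 + 12)**2 = (27/2)**2 = 729/4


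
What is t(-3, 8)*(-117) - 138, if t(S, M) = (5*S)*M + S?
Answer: 14253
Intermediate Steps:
t(S, M) = S + 5*M*S (t(S, M) = 5*M*S + S = S + 5*M*S)
t(-3, 8)*(-117) - 138 = -3*(1 + 5*8)*(-117) - 138 = -3*(1 + 40)*(-117) - 138 = -3*41*(-117) - 138 = -123*(-117) - 138 = 14391 - 138 = 14253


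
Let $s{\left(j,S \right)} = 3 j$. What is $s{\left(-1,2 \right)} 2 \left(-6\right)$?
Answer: $36$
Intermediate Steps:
$s{\left(-1,2 \right)} 2 \left(-6\right) = 3 \left(-1\right) 2 \left(-6\right) = \left(-3\right) 2 \left(-6\right) = \left(-6\right) \left(-6\right) = 36$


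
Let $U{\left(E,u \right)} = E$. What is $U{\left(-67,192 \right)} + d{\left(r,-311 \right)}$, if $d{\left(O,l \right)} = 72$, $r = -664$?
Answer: $5$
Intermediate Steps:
$U{\left(-67,192 \right)} + d{\left(r,-311 \right)} = -67 + 72 = 5$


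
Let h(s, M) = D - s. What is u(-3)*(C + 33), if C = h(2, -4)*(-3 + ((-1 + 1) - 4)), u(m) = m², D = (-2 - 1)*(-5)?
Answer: -522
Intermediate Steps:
D = 15 (D = -3*(-5) = 15)
h(s, M) = 15 - s
C = -91 (C = (15 - 1*2)*(-3 + ((-1 + 1) - 4)) = (15 - 2)*(-3 + (0 - 4)) = 13*(-3 - 4) = 13*(-7) = -91)
u(-3)*(C + 33) = (-3)²*(-91 + 33) = 9*(-58) = -522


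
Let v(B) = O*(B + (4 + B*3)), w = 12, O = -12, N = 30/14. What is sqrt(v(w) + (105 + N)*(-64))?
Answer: 4*I*sqrt(22911)/7 ≈ 86.494*I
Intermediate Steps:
N = 15/7 (N = 30*(1/14) = 15/7 ≈ 2.1429)
v(B) = -48 - 48*B (v(B) = -12*(B + (4 + B*3)) = -12*(B + (4 + 3*B)) = -12*(4 + 4*B) = -48 - 48*B)
sqrt(v(w) + (105 + N)*(-64)) = sqrt((-48 - 48*12) + (105 + 15/7)*(-64)) = sqrt((-48 - 576) + (750/7)*(-64)) = sqrt(-624 - 48000/7) = sqrt(-52368/7) = 4*I*sqrt(22911)/7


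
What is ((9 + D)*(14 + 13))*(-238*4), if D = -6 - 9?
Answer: 154224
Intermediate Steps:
D = -15
((9 + D)*(14 + 13))*(-238*4) = ((9 - 15)*(14 + 13))*(-238*4) = -6*27*(-952) = -162*(-952) = 154224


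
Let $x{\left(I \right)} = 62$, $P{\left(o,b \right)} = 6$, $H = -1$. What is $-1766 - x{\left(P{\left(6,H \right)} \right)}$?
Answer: $-1828$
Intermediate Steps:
$-1766 - x{\left(P{\left(6,H \right)} \right)} = -1766 - 62 = -1828$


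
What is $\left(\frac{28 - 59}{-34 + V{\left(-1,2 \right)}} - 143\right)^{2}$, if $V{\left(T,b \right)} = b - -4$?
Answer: $\frac{15784729}{784} \approx 20134.0$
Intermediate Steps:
$V{\left(T,b \right)} = 4 + b$ ($V{\left(T,b \right)} = b + 4 = 4 + b$)
$\left(\frac{28 - 59}{-34 + V{\left(-1,2 \right)}} - 143\right)^{2} = \left(\frac{28 - 59}{-34 + \left(4 + 2\right)} - 143\right)^{2} = \left(- \frac{31}{-34 + 6} - 143\right)^{2} = \left(- \frac{31}{-28} - 143\right)^{2} = \left(\left(-31\right) \left(- \frac{1}{28}\right) - 143\right)^{2} = \left(\frac{31}{28} - 143\right)^{2} = \left(- \frac{3973}{28}\right)^{2} = \frac{15784729}{784}$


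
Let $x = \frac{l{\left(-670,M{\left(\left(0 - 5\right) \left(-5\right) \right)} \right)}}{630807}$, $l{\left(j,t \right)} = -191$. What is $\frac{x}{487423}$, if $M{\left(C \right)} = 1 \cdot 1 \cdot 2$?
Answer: $- \frac{191}{307469840361} \approx -6.212 \cdot 10^{-10}$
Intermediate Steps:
$M{\left(C \right)} = 2$ ($M{\left(C \right)} = 1 \cdot 2 = 2$)
$x = - \frac{191}{630807} \approx -0.00030279$
$\frac{x}{487423} = - \frac{191}{630807 \cdot 487423} = \left(- \frac{191}{630807}\right) \frac{1}{487423} = - \frac{191}{307469840361}$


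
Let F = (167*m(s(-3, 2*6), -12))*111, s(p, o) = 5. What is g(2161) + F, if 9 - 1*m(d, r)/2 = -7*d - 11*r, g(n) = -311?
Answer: -3262823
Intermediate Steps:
m(d, r) = 18 + 14*d + 22*r (m(d, r) = 18 - 2*(-7*d - 11*r) = 18 - 2*(-11*r - 7*d) = 18 + (14*d + 22*r) = 18 + 14*d + 22*r)
F = -3262512 (F = (167*(18 + 14*5 + 22*(-12)))*111 = (167*(18 + 70 - 264))*111 = (167*(-176))*111 = -29392*111 = -3262512)
g(2161) + F = -311 - 3262512 = -3262823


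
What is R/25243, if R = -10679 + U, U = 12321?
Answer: 1642/25243 ≈ 0.065048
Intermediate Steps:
R = 1642 (R = -10679 + 12321 = 1642)
R/25243 = 1642/25243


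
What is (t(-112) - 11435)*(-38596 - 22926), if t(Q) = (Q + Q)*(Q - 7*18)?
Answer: -2576356794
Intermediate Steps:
t(Q) = 2*Q*(-126 + Q) (t(Q) = (2*Q)*(Q - 126) = (2*Q)*(-126 + Q) = 2*Q*(-126 + Q))
(t(-112) - 11435)*(-38596 - 22926) = (2*(-112)*(-126 - 112) - 11435)*(-38596 - 22926) = (2*(-112)*(-238) - 11435)*(-61522) = (53312 - 11435)*(-61522) = 41877*(-61522) = -2576356794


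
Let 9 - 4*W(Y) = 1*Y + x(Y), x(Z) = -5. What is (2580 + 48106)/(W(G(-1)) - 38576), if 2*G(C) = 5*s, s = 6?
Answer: -202744/154305 ≈ -1.3139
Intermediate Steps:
G(C) = 15 (G(C) = (5*6)/2 = (1/2)*30 = 15)
W(Y) = 7/2 - Y/4 (W(Y) = 9/4 - (1*Y - 5)/4 = 9/4 - (Y - 5)/4 = 9/4 - (-5 + Y)/4 = 9/4 + (5/4 - Y/4) = 7/2 - Y/4)
(2580 + 48106)/(W(G(-1)) - 38576) = (2580 + 48106)/((7/2 - 1/4*15) - 38576) = 50686/((7/2 - 15/4) - 38576) = 50686/(-1/4 - 38576) = 50686/(-154305/4) = 50686*(-4/154305) = -202744/154305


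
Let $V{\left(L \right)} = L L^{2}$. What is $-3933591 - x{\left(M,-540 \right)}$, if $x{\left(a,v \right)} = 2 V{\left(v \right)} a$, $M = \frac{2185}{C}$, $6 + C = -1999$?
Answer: $- \frac{139200905991}{401} \approx -3.4713 \cdot 10^{8}$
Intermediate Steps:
$C = -2005$ ($C = -6 - 1999 = -2005$)
$V{\left(L \right)} = L^{3}$
$M = - \frac{437}{401}$ ($M = \frac{2185}{-2005} = 2185 \left(- \frac{1}{2005}\right) = - \frac{437}{401} \approx -1.0898$)
$x{\left(a,v \right)} = 2 a v^{3}$ ($x{\left(a,v \right)} = 2 v^{3} a = 2 a v^{3}$)
$-3933591 - x{\left(M,-540 \right)} = -3933591 - 2 \left(- \frac{437}{401}\right) \left(-540\right)^{3} = -3933591 - 2 \left(- \frac{437}{401}\right) \left(-157464000\right) = -3933591 - \frac{137623536000}{401} = - \frac{139200905991}{401}$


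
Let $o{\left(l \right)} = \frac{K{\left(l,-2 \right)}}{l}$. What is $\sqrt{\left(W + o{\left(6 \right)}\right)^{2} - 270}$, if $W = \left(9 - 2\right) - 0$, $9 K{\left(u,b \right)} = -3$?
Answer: $\frac{i \sqrt{71855}}{18} \approx 14.892 i$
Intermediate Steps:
$K{\left(u,b \right)} = - \frac{1}{3}$ ($K{\left(u,b \right)} = \frac{1}{9} \left(-3\right) = - \frac{1}{3}$)
$o{\left(l \right)} = - \frac{1}{3 l}$
$W = 7$ ($W = 7 + 0 = 7$)
$\sqrt{\left(W + o{\left(6 \right)}\right)^{2} - 270} = \sqrt{\left(7 - \frac{1}{3 \cdot 6}\right)^{2} - 270} = \sqrt{\left(7 - \frac{1}{18}\right)^{2} - 270} = \sqrt{\left(\frac{125}{18}\right)^{2} - 270} = \sqrt{\frac{15625}{324} - 270} = \sqrt{- \frac{71855}{324}} = \frac{i \sqrt{71855}}{18}$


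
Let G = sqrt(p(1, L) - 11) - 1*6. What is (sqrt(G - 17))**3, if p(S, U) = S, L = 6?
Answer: (-23 + I*sqrt(10))**(3/2) ≈ -22.766 - 109.52*I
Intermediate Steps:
G = -6 + I*sqrt(10) (G = sqrt(1 - 11) - 1*6 = sqrt(-10) - 6 = I*sqrt(10) - 6 = -6 + I*sqrt(10) ≈ -6.0 + 3.1623*I)
(sqrt(G - 17))**3 = (sqrt((-6 + I*sqrt(10)) - 17))**3 = (sqrt(-23 + I*sqrt(10)))**3 = (-23 + I*sqrt(10))**(3/2)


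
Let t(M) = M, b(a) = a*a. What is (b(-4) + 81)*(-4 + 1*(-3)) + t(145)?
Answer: -534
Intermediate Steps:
b(a) = a**2
(b(-4) + 81)*(-4 + 1*(-3)) + t(145) = ((-4)**2 + 81)*(-4 + 1*(-3)) + 145 = (16 + 81)*(-4 - 3) + 145 = 97*(-7) + 145 = -679 + 145 = -534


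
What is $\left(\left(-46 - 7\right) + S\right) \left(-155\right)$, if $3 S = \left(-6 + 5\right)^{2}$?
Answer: $\frac{24490}{3} \approx 8163.3$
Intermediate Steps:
$S = \frac{1}{3}$ ($S = \frac{\left(-6 + 5\right)^{2}}{3} = \frac{\left(-1\right)^{2}}{3} = \frac{1}{3} \cdot 1 = \frac{1}{3} \approx 0.33333$)
$\left(\left(-46 - 7\right) + S\right) \left(-155\right) = \left(\left(-46 - 7\right) + \frac{1}{3}\right) \left(-155\right) = \left(-53 + \frac{1}{3}\right) \left(-155\right) = \left(- \frac{158}{3}\right) \left(-155\right) = \frac{24490}{3}$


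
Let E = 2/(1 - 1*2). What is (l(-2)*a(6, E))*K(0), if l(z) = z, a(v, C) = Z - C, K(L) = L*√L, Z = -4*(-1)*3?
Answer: 0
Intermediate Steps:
Z = 12 (Z = 4*3 = 12)
K(L) = L^(3/2)
E = -2 (E = 2/(1 - 2) = 2/(-1) = 2*(-1) = -2)
a(v, C) = 12 - C
(l(-2)*a(6, E))*K(0) = (-2*(12 - 1*(-2)))*0^(3/2) = -2*(12 + 2)*0 = -2*14*0 = -28*0 = 0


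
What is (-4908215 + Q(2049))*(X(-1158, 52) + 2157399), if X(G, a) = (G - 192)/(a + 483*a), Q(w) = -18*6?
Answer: -133254629570422143/12584 ≈ -1.0589e+13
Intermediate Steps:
Q(w) = -108
X(G, a) = (-192 + G)/(484*a) (X(G, a) = (-192 + G)/((484*a)) = (-192 + G)*(1/(484*a)) = (-192 + G)/(484*a))
(-4908215 + Q(2049))*(X(-1158, 52) + 2157399) = (-4908215 - 108)*((1/484)*(-192 - 1158)/52 + 2157399) = -4908323*((1/484)*(1/52)*(-1350) + 2157399) = -4908323*(-675/12584 + 2157399) = -4908323*27148708341/12584 = -133254629570422143/12584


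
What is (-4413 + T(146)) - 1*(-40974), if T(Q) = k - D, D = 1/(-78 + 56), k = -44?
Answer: 803375/22 ≈ 36517.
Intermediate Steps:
D = -1/22 (D = 1/(-22) = -1/22 ≈ -0.045455)
T(Q) = -967/22 (T(Q) = -44 - 1*(-1/22) = -44 + 1/22 = -967/22)
(-4413 + T(146)) - 1*(-40974) = (-4413 - 967/22) - 1*(-40974) = -98053/22 + 40974 = 803375/22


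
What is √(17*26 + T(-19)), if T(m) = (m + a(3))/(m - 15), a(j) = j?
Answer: √127874/17 ≈ 21.035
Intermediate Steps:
T(m) = (3 + m)/(-15 + m) (T(m) = (m + 3)/(m - 15) = (3 + m)/(-15 + m))
√(17*26 + T(-19)) = √(17*26 + (3 - 19)/(-15 - 19)) = √(442 - 16/(-34)) = √(442 - 1/34*(-16)) = √(442 + 8/17) = √(7522/17) = √127874/17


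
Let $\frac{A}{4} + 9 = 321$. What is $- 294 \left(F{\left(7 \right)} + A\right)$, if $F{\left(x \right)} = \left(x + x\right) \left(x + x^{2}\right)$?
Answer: $-597408$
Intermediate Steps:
$A = 1248$ ($A = -36 + 4 \cdot 321 = -36 + 1284 = 1248$)
$F{\left(x \right)} = 2 x \left(x + x^{2}\right)$
$- 294 \left(F{\left(7 \right)} + A\right) = - 294 \left(2 \cdot 7^{2} \left(1 + 7\right) + 1248\right) = - 294 \left(2 \cdot 49 \cdot 8 + 1248\right) = - 294 \left(784 + 1248\right) = \left(-294\right) 2032 = -597408$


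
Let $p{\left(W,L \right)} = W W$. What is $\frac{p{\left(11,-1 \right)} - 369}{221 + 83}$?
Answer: $- \frac{31}{38} \approx -0.81579$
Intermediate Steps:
$p{\left(W,L \right)} = W^{2}$
$\frac{p{\left(11,-1 \right)} - 369}{221 + 83} = \frac{11^{2} - 369}{221 + 83} = \frac{121 - 369}{304} = \left(-248\right) \frac{1}{304} = - \frac{31}{38}$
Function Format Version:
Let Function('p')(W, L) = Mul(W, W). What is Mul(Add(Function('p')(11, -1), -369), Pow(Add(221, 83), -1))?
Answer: Rational(-31, 38) ≈ -0.81579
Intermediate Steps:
Function('p')(W, L) = Pow(W, 2)
Mul(Add(Function('p')(11, -1), -369), Pow(Add(221, 83), -1)) = Mul(Add(Pow(11, 2), -369), Pow(Add(221, 83), -1)) = Mul(Add(121, -369), Pow(304, -1)) = Mul(-248, Rational(1, 304)) = Rational(-31, 38)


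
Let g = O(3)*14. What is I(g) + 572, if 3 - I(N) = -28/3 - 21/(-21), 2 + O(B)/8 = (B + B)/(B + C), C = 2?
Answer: 1750/3 ≈ 583.33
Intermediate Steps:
O(B) = -16 + 16*B/(2 + B) (O(B) = -16 + 8*((B + B)/(B + 2)) = -16 + 8*((2*B)/(2 + B)) = -16 + 8*(2*B/(2 + B)) = -16 + 16*B/(2 + B))
g = -448/5 (g = -32/(2 + 3)*14 = -32/5*14 = -448/5 ≈ -89.600)
I(N) = 34/3 (I(N) = 3 - (-28/3 - 21/(-21)) = 3 - (-28*⅓ - 21*(-1/21)) = 3 - (-28/3 + 1) = 3 - 1*(-25/3) = 3 + 25/3 = 34/3)
I(g) + 572 = 34/3 + 572 = 1750/3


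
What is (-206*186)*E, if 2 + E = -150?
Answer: 5824032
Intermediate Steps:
E = -152 (E = -2 - 150 = -152)
(-206*186)*E = -206*186*(-152) = -38316*(-152) = 5824032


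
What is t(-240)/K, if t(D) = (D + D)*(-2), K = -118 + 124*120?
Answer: 480/7381 ≈ 0.065032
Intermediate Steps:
K = 14762 (K = -118 + 14880 = 14762)
t(D) = -4*D (t(D) = (2*D)*(-2) = -4*D)
t(-240)/K = -4*(-240)/14762 = 960*(1/14762) = 480/7381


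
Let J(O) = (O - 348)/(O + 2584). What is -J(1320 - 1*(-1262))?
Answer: -1117/2583 ≈ -0.43244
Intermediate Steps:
J(O) = (-348 + O)/(2584 + O)
-J(1320 - 1*(-1262)) = -(-348 + (1320 - 1*(-1262)))/(2584 + (1320 - 1*(-1262))) = -(-348 + (1320 + 1262))/(2584 + (1320 + 1262)) = -(-348 + 2582)/(2584 + 2582) = -2234/5166 = -1*1117/2583 = -1117/2583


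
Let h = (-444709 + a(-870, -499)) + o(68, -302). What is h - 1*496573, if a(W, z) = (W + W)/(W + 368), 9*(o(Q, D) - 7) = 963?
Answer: -236232298/251 ≈ -9.4116e+5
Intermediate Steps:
o(Q, D) = 114 (o(Q, D) = 7 + (⅑)*963 = 7 + 107 = 114)
a(W, z) = 2*W/(368 + W) (a(W, z) = (2*W)/(368 + W) = 2*W/(368 + W))
h = -111592475/251 (h = (-444709 + 2*(-870)/(368 - 870)) + 114 = (-444709 + 2*(-870)/(-502)) + 114 = (-444709 + 2*(-870)*(-1/502)) + 114 = (-444709 + 870/251) + 114 = -111621089/251 + 114 = -111592475/251 ≈ -4.4459e+5)
h - 1*496573 = -111592475/251 - 1*496573 = -111592475/251 - 496573 = -236232298/251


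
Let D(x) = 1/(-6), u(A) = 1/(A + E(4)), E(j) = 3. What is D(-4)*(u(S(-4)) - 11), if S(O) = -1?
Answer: 7/4 ≈ 1.7500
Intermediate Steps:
u(A) = 1/(3 + A) (u(A) = 1/(A + 3) = 1/(3 + A))
D(x) = -⅙
D(-4)*(u(S(-4)) - 11) = -(1/(3 - 1) - 11)/6 = -(1/2 - 11)/6 = -(½ - 11)/6 = -⅙*(-21/2) = 7/4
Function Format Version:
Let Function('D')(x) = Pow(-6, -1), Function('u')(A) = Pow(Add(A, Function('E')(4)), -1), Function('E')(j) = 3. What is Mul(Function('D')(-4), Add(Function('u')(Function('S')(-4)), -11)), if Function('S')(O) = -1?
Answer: Rational(7, 4) ≈ 1.7500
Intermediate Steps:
Function('u')(A) = Pow(Add(3, A), -1) (Function('u')(A) = Pow(Add(A, 3), -1) = Pow(Add(3, A), -1))
Function('D')(x) = Rational(-1, 6)
Mul(Function('D')(-4), Add(Function('u')(Function('S')(-4)), -11)) = Mul(Rational(-1, 6), Add(Pow(Add(3, -1), -1), -11)) = Mul(Rational(-1, 6), Add(Pow(2, -1), -11)) = Mul(Rational(-1, 6), Add(Rational(1, 2), -11)) = Mul(Rational(-1, 6), Rational(-21, 2)) = Rational(7, 4)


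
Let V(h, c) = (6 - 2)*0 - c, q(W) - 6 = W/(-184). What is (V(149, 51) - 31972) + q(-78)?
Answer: -2945525/92 ≈ -32017.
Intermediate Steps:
q(W) = 6 - W/184 (q(W) = 6 + W/(-184) = 6 + W*(-1/184) = 6 - W/184)
V(h, c) = -c (V(h, c) = 4*0 - c = 0 - c = -c)
(V(149, 51) - 31972) + q(-78) = (-1*51 - 31972) + (6 - 1/184*(-78)) = (-51 - 31972) + (6 + 39/92) = -32023 + 591/92 = -2945525/92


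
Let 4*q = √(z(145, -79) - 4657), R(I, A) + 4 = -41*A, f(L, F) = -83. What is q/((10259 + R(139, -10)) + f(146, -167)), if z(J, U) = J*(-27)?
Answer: I*√2143/21164 ≈ 0.0021873*I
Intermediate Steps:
R(I, A) = -4 - 41*A
z(J, U) = -27*J
q = I*√2143/2 (q = √(-27*145 - 4657)/4 = √(-3915 - 4657)/4 = √(-8572)/4 = (2*I*√2143)/4 = I*√2143/2 ≈ 23.146*I)
q/((10259 + R(139, -10)) + f(146, -167)) = (I*√2143/2)/((10259 + (-4 - 41*(-10))) - 83) = (I*√2143/2)/((10259 + (-4 + 410)) - 83) = (I*√2143/2)/((10259 + 406) - 83) = (I*√2143/2)/(10665 - 83) = (I*√2143/2)/10582 = (I*√2143/2)*(1/10582) = I*√2143/21164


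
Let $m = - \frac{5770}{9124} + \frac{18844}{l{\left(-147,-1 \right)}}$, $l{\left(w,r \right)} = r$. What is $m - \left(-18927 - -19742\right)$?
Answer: $- \frac{89687243}{4562} \approx -19660.0$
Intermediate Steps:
$m = - \frac{85969213}{4562}$ ($m = - \frac{5770}{9124} + \frac{18844}{-1} = \left(-5770\right) \frac{1}{9124} + 18844 \left(-1\right) = - \frac{2885}{4562} - 18844 = - \frac{85969213}{4562} \approx -18845.0$)
$m - \left(-18927 - -19742\right) = - \frac{85969213}{4562} - \left(-18927 - -19742\right) = - \frac{85969213}{4562} - \left(-18927 + 19742\right) = - \frac{85969213}{4562} - 815 = - \frac{89687243}{4562}$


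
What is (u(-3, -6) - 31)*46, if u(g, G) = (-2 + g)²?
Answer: -276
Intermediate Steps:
(u(-3, -6) - 31)*46 = ((-2 - 3)² - 31)*46 = ((-5)² - 31)*46 = (25 - 31)*46 = -6*46 = -276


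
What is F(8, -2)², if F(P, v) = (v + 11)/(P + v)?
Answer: 9/4 ≈ 2.2500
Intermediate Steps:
F(P, v) = (11 + v)/(P + v)
F(8, -2)² = ((11 - 2)/(8 - 2))² = (9/6)² = ((⅙)*9)² = (3/2)² = 9/4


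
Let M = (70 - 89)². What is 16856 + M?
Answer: 17217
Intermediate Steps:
M = 361 (M = (-19)² = 361)
16856 + M = 16856 + 361 = 17217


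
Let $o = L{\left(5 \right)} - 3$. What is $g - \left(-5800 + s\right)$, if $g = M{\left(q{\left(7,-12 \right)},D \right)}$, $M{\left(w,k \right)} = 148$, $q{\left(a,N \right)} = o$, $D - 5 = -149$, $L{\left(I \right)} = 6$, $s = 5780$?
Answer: $168$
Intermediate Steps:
$D = -144$ ($D = 5 - 149 = -144$)
$o = 3$ ($o = 6 - 3 = 3$)
$q{\left(a,N \right)} = 3$
$g = 148$
$g - \left(-5800 + s\right) = 148 + \left(5800 - 5780\right) = 148 + 20 = 168$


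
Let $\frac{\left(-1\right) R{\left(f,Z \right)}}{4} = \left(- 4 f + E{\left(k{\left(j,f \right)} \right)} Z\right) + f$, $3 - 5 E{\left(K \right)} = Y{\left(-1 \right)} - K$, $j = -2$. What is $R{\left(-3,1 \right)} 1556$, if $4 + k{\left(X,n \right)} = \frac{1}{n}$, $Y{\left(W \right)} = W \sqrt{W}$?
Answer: $- \frac{815344}{15} - \frac{6224 i}{5} \approx -54356.0 - 1244.8 i$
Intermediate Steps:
$Y{\left(W \right)} = W^{\frac{3}{2}}$
$k{\left(X,n \right)} = -4 + \frac{1}{n}$
$E{\left(K \right)} = \frac{3}{5} + \frac{i}{5} + \frac{K}{5}$ ($E{\left(K \right)} = \frac{3}{5} - \frac{\left(-1\right)^{\frac{3}{2}} - K}{5} = \frac{3}{5} - \frac{- i - K}{5} = \frac{3}{5} + \left(\frac{i}{5} + \frac{K}{5}\right) = \frac{3}{5} + \frac{i}{5} + \frac{K}{5}$)
$R{\left(f,Z \right)} = 12 f - 4 Z \left(- \frac{1}{5} + \frac{i}{5} + \frac{1}{5 f}\right)$ ($R{\left(f,Z \right)} = - 4 \left(\left(- 4 f + \left(\frac{3}{5} + \frac{i}{5} + \frac{-4 + \frac{1}{f}}{5}\right) Z\right) + f\right) = - 4 \left(\left(- 4 f + \left(\frac{3}{5} + \frac{i}{5} - \left(\frac{4}{5} - \frac{1}{5 f}\right)\right) Z\right) + f\right) = - 4 \left(\left(- 4 f + \left(- \frac{1}{5} + \frac{i}{5} + \frac{1}{5 f}\right) Z\right) + f\right) = - 4 \left(\left(- 4 f + Z \left(- \frac{1}{5} + \frac{i}{5} + \frac{1}{5 f}\right)\right) + f\right) = - 4 \left(- 3 f + Z \left(- \frac{1}{5} + \frac{i}{5} + \frac{1}{5 f}\right)\right) = 12 f - 4 Z \left(- \frac{1}{5} + \frac{i}{5} + \frac{1}{5 f}\right)$)
$R{\left(-3,1 \right)} 1556 = \frac{4 \left(\left(-1\right) 1 + 15 \left(-3\right)^{2} + 1 \left(-3\right) \left(1 - i\right)\right)}{5 \left(-3\right)} 1556 = \frac{4}{5} \left(- \frac{1}{3}\right) \left(-1 + 15 \cdot 9 - \left(3 - 3 i\right)\right) 1556 = \frac{4}{5} \left(- \frac{1}{3}\right) \left(-1 + 135 - \left(3 - 3 i\right)\right) 1556 = \frac{4}{5} \left(- \frac{1}{3}\right) \left(131 + 3 i\right) 1556 = \left(- \frac{524}{15} - \frac{4 i}{5}\right) 1556 = - \frac{815344}{15} - \frac{6224 i}{5}$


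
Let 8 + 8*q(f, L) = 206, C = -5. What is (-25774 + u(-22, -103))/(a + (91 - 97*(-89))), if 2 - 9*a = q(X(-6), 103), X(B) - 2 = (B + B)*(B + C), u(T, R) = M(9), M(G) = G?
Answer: -927540/313973 ≈ -2.9542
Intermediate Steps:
u(T, R) = 9
X(B) = 2 + 2*B*(-5 + B) (X(B) = 2 + (B + B)*(B - 5) = 2 + (2*B)*(-5 + B) = 2 + 2*B*(-5 + B))
q(f, L) = 99/4 (q(f, L) = -1 + (⅛)*206 = -1 + 103/4 = 99/4)
a = -91/36 (a = 2/9 - ⅑*99/4 = 2/9 - 11/4 = -91/36 ≈ -2.5278)
(-25774 + u(-22, -103))/(a + (91 - 97*(-89))) = (-25774 + 9)/(-91/36 + (91 - 97*(-89))) = -25765/(-91/36 + (91 + 8633)) = -25765/(-91/36 + 8724) = -25765/313973/36 = -25765*36/313973 = -927540/313973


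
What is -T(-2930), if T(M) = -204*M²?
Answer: 1751319600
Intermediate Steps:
-T(-2930) = -(-204)*(-2930)² = -(-204)*8584900 = -1*(-1751319600) = 1751319600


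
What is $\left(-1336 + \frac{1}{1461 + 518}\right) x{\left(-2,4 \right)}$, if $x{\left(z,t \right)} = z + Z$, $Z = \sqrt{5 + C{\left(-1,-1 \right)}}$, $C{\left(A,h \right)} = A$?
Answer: $0$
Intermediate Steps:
$Z = 2$ ($Z = \sqrt{5 - 1} = \sqrt{4} = 2$)
$x{\left(z,t \right)} = 2 + z$ ($x{\left(z,t \right)} = z + 2 = 2 + z$)
$\left(-1336 + \frac{1}{1461 + 518}\right) x{\left(-2,4 \right)} = \left(-1336 + \frac{1}{1461 + 518}\right) \left(2 - 2\right) = \left(-1336 + \frac{1}{1979}\right) 0 = \left(- \frac{2643943}{1979}\right) 0 = 0$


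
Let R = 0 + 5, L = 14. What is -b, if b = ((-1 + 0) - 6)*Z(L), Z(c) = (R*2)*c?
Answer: 980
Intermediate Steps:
R = 5
Z(c) = 10*c (Z(c) = (5*2)*c = 10*c)
b = -980 (b = ((-1 + 0) - 6)*(10*14) = (-1 - 6)*140 = -7*140 = -980)
-b = -1*(-980) = 980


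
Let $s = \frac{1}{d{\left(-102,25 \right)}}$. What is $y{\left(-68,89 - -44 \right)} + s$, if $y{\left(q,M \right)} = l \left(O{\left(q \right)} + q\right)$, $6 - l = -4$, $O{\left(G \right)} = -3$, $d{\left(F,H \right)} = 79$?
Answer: $- \frac{56089}{79} \approx -709.99$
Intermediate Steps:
$l = 10$ ($l = 6 - -4 = 6 + 4 = 10$)
$y{\left(q,M \right)} = -30 + 10 q$ ($y{\left(q,M \right)} = 10 \left(-3 + q\right) = -30 + 10 q$)
$s = \frac{1}{79} \approx 0.012658$
$y{\left(-68,89 - -44 \right)} + s = \left(-30 + 10 \left(-68\right)\right) + \frac{1}{79} = \left(-30 - 680\right) + \frac{1}{79} = -710 + \frac{1}{79} = - \frac{56089}{79}$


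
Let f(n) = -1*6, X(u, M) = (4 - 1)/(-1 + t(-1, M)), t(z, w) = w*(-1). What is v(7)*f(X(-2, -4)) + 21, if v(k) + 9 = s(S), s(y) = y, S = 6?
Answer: 39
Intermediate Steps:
t(z, w) = -w
v(k) = -3 (v(k) = -9 + 6 = -3)
X(u, M) = 3/(-1 - M) (X(u, M) = (4 - 1)/(-1 - M) = 3/(-1 - M))
f(n) = -6
v(7)*f(X(-2, -4)) + 21 = -3*(-6) + 21 = 18 + 21 = 39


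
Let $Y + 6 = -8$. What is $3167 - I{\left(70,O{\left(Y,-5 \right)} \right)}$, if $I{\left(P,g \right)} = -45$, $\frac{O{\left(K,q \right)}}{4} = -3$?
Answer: $3212$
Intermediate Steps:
$Y = -14$ ($Y = -6 - 8 = -14$)
$O{\left(K,q \right)} = -12$ ($O{\left(K,q \right)} = 4 \left(-3\right) = -12$)
$3167 - I{\left(70,O{\left(Y,-5 \right)} \right)} = 3167 - -45 = 3167 + 45 = 3212$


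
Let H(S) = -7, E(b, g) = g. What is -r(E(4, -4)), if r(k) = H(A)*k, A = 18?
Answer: -28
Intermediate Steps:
r(k) = -7*k
-r(E(4, -4)) = -(-7)*(-4) = -1*28 = -28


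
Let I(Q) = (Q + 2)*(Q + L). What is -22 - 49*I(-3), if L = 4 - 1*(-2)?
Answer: 125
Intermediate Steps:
L = 6 (L = 4 + 2 = 6)
I(Q) = (2 + Q)*(6 + Q) (I(Q) = (Q + 2)*(Q + 6) = (2 + Q)*(6 + Q))
-22 - 49*I(-3) = -22 - 49*(12 + (-3)**2 + 8*(-3)) = -22 - 49*(12 + 9 - 24) = -22 - 49*(-3) = -22 + 147 = 125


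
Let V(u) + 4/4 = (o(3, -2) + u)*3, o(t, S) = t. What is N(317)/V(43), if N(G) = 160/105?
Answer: 32/2877 ≈ 0.011123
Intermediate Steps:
N(G) = 32/21 (N(G) = 160*(1/105) = 32/21)
V(u) = 8 + 3*u (V(u) = -1 + (3 + u)*3 = -1 + (9 + 3*u) = 8 + 3*u)
N(317)/V(43) = 32/(21*(8 + 3*43)) = 32/(21*(8 + 129)) = (32/21)/137 = (32/21)*(1/137) = 32/2877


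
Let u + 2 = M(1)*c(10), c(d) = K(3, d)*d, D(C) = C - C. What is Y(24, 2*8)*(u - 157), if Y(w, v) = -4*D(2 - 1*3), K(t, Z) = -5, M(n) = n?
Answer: 0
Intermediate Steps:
D(C) = 0
Y(w, v) = 0 (Y(w, v) = -4*0 = 0)
c(d) = -5*d
u = -52 (u = -2 + 1*(-5*10) = -2 + 1*(-50) = -2 - 50 = -52)
Y(24, 2*8)*(u - 157) = 0*(-52 - 157) = 0*(-209) = 0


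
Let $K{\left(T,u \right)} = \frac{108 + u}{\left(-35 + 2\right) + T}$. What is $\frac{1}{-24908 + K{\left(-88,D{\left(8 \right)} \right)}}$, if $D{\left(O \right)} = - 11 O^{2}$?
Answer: $- \frac{121}{3013272} \approx -4.0156 \cdot 10^{-5}$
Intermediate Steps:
$K{\left(T,u \right)} = \frac{108 + u}{-33 + T}$
$\frac{1}{-24908 + K{\left(-88,D{\left(8 \right)} \right)}} = \frac{1}{-24908 + \frac{108 - 11 \cdot 8^{2}}{-33 - 88}} = \frac{1}{-24908 + \frac{108 - 704}{-121}} = \frac{1}{-24908 - \frac{108 - 704}{121}} = \frac{1}{-24908 - - \frac{596}{121}} = \frac{1}{-24908 + \frac{596}{121}} = \frac{1}{- \frac{3013272}{121}} = - \frac{121}{3013272}$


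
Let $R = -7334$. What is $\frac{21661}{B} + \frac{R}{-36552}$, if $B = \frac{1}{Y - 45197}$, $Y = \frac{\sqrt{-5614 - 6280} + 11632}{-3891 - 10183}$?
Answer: $- \frac{125911313146073101}{128608212} - \frac{21661 i \sqrt{11894}}{14074} \approx -9.7903 \cdot 10^{8} - 167.85 i$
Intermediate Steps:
$Y = - \frac{5816}{7037} - \frac{i \sqrt{11894}}{14074}$ ($Y = \frac{\sqrt{-11894} + 11632}{-14074} = \left(i \sqrt{11894} + 11632\right) \left(- \frac{1}{14074}\right) = \left(11632 + i \sqrt{11894}\right) \left(- \frac{1}{14074}\right) = - \frac{5816}{7037} - \frac{i \sqrt{11894}}{14074} \approx -0.82649 - 0.007749 i$)
$B = \frac{1}{- \frac{318057105}{7037} - \frac{i \sqrt{11894}}{14074}}$ ($B = \frac{1}{\left(- \frac{5816}{7037} - \frac{i \sqrt{11894}}{14074}\right) - 45197} = \frac{1}{- \frac{318057105}{7037} - \frac{i \sqrt{11894}}{14074}} \approx -2.2125 \cdot 10^{-5} + 4.0 \cdot 10^{-12} i$)
$\frac{21661}{B} + \frac{R}{-36552} = \frac{21661}{- \frac{4476335695770}{202320644081967997} + \frac{7037 i \sqrt{11894}}{202320644081967997}} - \frac{7334}{-36552} = \frac{21661}{- \frac{4476335695770}{202320644081967997} + \frac{7037 i \sqrt{11894}}{202320644081967997}} - - \frac{3667}{18276} = \frac{21661}{- \frac{4476335695770}{202320644081967997} + \frac{7037 i \sqrt{11894}}{202320644081967997}} + \frac{3667}{18276} = \frac{3667}{18276} + \frac{21661}{- \frac{4476335695770}{202320644081967997} + \frac{7037 i \sqrt{11894}}{202320644081967997}}$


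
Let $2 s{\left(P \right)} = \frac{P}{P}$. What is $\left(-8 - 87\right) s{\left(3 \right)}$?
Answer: $- \frac{95}{2} \approx -47.5$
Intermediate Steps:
$s{\left(P \right)} = \frac{1}{2}$ ($s{\left(P \right)} = \frac{P \frac{1}{P}}{2} = \frac{1}{2} \cdot 1 = \frac{1}{2}$)
$\left(-8 - 87\right) s{\left(3 \right)} = \left(-8 - 87\right) \frac{1}{2} = \left(-95\right) \frac{1}{2} = - \frac{95}{2}$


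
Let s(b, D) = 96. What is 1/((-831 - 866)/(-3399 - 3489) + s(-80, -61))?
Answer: 6888/662945 ≈ 0.010390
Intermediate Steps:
1/((-831 - 866)/(-3399 - 3489) + s(-80, -61)) = 1/((-831 - 866)/(-3399 - 3489) + 96) = 1/(-1697/(-6888) + 96) = 1/(-1697*(-1/6888) + 96) = 1/(1697/6888 + 96) = 1/(662945/6888) = 6888/662945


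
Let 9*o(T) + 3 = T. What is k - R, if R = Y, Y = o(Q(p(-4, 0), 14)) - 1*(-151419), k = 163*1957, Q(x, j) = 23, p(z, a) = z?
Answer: 1508128/9 ≈ 1.6757e+5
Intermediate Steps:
o(T) = -⅓ + T/9
k = 318991
Y = 1362791/9 (Y = (-⅓ + (⅑)*23) - 1*(-151419) = (-⅓ + 23/9) + 151419 = 20/9 + 151419 = 1362791/9 ≈ 1.5142e+5)
R = 1362791/9 ≈ 1.5142e+5
k - R = 318991 - 1*1362791/9 = 318991 - 1362791/9 = 1508128/9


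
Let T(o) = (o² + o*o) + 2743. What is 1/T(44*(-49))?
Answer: 1/9299415 ≈ 1.0753e-7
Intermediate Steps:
T(o) = 2743 + 2*o² (T(o) = (o² + o²) + 2743 = 2*o² + 2743 = 2743 + 2*o²)
1/T(44*(-49)) = 1/(2743 + 2*(44*(-49))²) = 1/(2743 + 2*(-2156)²) = 1/(2743 + 2*4648336) = 1/(2743 + 9296672) = 1/9299415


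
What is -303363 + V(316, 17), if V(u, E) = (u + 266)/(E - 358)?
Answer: -103447365/341 ≈ -3.0336e+5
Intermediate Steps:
V(u, E) = (266 + u)/(-358 + E)
-303363 + V(316, 17) = -303363 + (266 + 316)/(-358 + 17) = -303363 + 582/(-341) = -303363 - 1/341*582 = -303363 - 582/341 = -103447365/341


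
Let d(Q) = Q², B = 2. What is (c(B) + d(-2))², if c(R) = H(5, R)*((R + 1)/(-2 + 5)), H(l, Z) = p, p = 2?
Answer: 36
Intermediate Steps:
H(l, Z) = 2
c(R) = ⅔ + 2*R/3 (c(R) = 2*((R + 1)/(-2 + 5)) = 2*((1 + R)/3) = 2*((1 + R)*(⅓)) = 2*(⅓ + R/3) = ⅔ + 2*R/3)
(c(B) + d(-2))² = ((⅔ + (⅔)*2) + (-2)²)² = ((⅔ + 4/3) + 4)² = (2 + 4)² = 6² = 36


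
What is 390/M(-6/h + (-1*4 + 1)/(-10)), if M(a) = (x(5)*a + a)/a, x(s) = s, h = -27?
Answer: 65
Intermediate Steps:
M(a) = 6 (M(a) = (5*a + a)/a = (6*a)/a = 6)
390/M(-6/h + (-1*4 + 1)/(-10)) = 390/6 = 390*(1/6) = 65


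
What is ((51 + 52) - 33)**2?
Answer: 4900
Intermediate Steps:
((51 + 52) - 33)**2 = (103 - 33)**2 = 70**2 = 4900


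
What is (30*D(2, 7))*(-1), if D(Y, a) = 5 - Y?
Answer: -90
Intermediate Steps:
(30*D(2, 7))*(-1) = (30*(5 - 1*2))*(-1) = (30*(5 - 2))*(-1) = (30*3)*(-1) = 90*(-1) = -90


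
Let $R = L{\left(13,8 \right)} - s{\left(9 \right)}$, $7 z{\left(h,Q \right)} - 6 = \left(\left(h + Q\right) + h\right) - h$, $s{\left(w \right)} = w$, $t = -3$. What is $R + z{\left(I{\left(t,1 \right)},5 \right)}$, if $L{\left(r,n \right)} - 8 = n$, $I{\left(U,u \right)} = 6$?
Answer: $\frac{66}{7} \approx 9.4286$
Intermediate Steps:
$L{\left(r,n \right)} = 8 + n$
$z{\left(h,Q \right)} = \frac{6}{7} + \frac{Q}{7} + \frac{h}{7}$ ($z{\left(h,Q \right)} = \frac{6}{7} + \frac{\left(\left(h + Q\right) + h\right) - h}{7} = \frac{6}{7} + \frac{\left(\left(Q + h\right) + h\right) - h}{7} = \frac{6}{7} + \frac{\left(Q + 2 h\right) - h}{7} = \frac{6}{7} + \frac{Q + h}{7} = \frac{6}{7} + \left(\frac{Q}{7} + \frac{h}{7}\right) = \frac{6}{7} + \frac{Q}{7} + \frac{h}{7}$)
$R = 7$ ($R = \left(8 + 8\right) - 9 = 16 - 9 = 7$)
$R + z{\left(I{\left(t,1 \right)},5 \right)} = 7 + \left(\frac{6}{7} + \frac{1}{7} \cdot 5 + \frac{1}{7} \cdot 6\right) = 7 + \left(\frac{6}{7} + \frac{5}{7} + \frac{6}{7}\right) = 7 + \frac{17}{7} = \frac{66}{7}$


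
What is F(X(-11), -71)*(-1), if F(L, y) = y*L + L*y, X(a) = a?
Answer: -1562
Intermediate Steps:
F(L, y) = 2*L*y (F(L, y) = L*y + L*y = 2*L*y)
F(X(-11), -71)*(-1) = (2*(-11)*(-71))*(-1) = 1562*(-1) = -1562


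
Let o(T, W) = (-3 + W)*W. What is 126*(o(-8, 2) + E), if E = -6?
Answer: -1008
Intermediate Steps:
o(T, W) = W*(-3 + W)
126*(o(-8, 2) + E) = 126*(2*(-3 + 2) - 6) = 126*(2*(-1) - 6) = 126*(-2 - 6) = 126*(-8) = -1008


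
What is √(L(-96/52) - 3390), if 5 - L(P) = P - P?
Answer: I*√3385 ≈ 58.181*I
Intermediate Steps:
L(P) = 5 (L(P) = 5 - (P - P) = 5 - 1*0 = 5 + 0 = 5)
√(L(-96/52) - 3390) = √(5 - 3390) = √(-3385) = I*√3385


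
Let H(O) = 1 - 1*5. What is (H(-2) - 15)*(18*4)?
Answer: -1368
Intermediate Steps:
H(O) = -4 (H(O) = 1 - 5 = -4)
(H(-2) - 15)*(18*4) = (-4 - 15)*(18*4) = -19*72 = -1368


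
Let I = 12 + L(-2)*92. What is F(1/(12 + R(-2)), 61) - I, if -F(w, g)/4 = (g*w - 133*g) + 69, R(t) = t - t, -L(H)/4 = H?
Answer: 94223/3 ≈ 31408.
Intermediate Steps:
L(H) = -4*H
R(t) = 0
F(w, g) = -276 + 532*g - 4*g*w (F(w, g) = -4*((g*w - 133*g) + 69) = -4*((-133*g + g*w) + 69) = -4*(69 - 133*g + g*w) = -276 + 532*g - 4*g*w)
I = 748 (I = 12 - 4*(-2)*92 = 12 + 8*92 = 12 + 736 = 748)
F(1/(12 + R(-2)), 61) - I = (-276 + 532*61 - 4*61/(12 + 0)) - 1*748 = (-276 + 32452 - 4*61/12) - 748 = (-276 + 32452 - 4*61*1/12) - 748 = (-276 + 32452 - 61/3) - 748 = 96467/3 - 748 = 94223/3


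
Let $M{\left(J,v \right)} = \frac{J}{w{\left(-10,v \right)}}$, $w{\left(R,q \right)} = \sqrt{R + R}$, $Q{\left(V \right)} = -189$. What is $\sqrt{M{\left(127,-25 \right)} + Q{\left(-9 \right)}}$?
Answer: $\frac{\sqrt{-18900 - 1270 i \sqrt{5}}}{10} \approx 1.0299 - 13.786 i$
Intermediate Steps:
$w{\left(R,q \right)} = \sqrt{2} \sqrt{R}$ ($w{\left(R,q \right)} = \sqrt{2 R} = \sqrt{2} \sqrt{R}$)
$M{\left(J,v \right)} = - \frac{i J \sqrt{5}}{10}$ ($M{\left(J,v \right)} = \frac{J}{\sqrt{2} \sqrt{-10}} = \frac{J}{\sqrt{2} i \sqrt{10}} = \frac{J}{2 i \sqrt{5}} = J \left(- \frac{i \sqrt{5}}{10}\right) = - \frac{i J \sqrt{5}}{10}$)
$\sqrt{M{\left(127,-25 \right)} + Q{\left(-9 \right)}} = \sqrt{\left(- \frac{1}{10}\right) i 127 \sqrt{5} - 189} = \sqrt{- \frac{127 i \sqrt{5}}{10} - 189} = \sqrt{-189 - \frac{127 i \sqrt{5}}{10}}$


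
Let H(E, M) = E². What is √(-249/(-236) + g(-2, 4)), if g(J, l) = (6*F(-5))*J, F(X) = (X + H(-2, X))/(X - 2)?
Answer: 33*I*√413/826 ≈ 0.81191*I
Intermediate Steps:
F(X) = (4 + X)/(-2 + X) (F(X) = (X + (-2)²)/(X - 2) = (X + 4)/(-2 + X) = (4 + X)/(-2 + X))
g(J, l) = 6*J/7 (g(J, l) = (6*((4 - 5)/(-2 - 5)))*J = (6*(-1/(-7)))*J = (6*(-⅐*(-1)))*J = (6*(⅐))*J = 6*J/7)
√(-249/(-236) + g(-2, 4)) = √(-249/(-236) + (6/7)*(-2)) = √(-249*(-1/236) - 12/7) = √(249/236 - 12/7) = √(-1089/1652) = 33*I*√413/826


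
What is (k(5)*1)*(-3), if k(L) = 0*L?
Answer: 0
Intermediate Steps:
k(L) = 0
(k(5)*1)*(-3) = (0*1)*(-3) = 0*(-3) = 0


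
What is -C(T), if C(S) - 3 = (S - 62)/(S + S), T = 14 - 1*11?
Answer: 41/6 ≈ 6.8333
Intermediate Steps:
T = 3 (T = 14 - 11 = 3)
C(S) = 3 + (-62 + S)/(2*S) (C(S) = 3 + (S - 62)/(S + S) = 3 + (-62 + S)/((2*S)) = 3 + (-62 + S)*(1/(2*S)) = 3 + (-62 + S)/(2*S))
-C(T) = -(7/2 - 31/3) = -1*(-41/6) = 41/6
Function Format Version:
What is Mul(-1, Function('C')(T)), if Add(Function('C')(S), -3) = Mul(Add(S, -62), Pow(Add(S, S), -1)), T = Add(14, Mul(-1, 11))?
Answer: Rational(41, 6) ≈ 6.8333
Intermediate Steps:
T = 3 (T = Add(14, -11) = 3)
Function('C')(S) = Add(3, Mul(Rational(1, 2), Pow(S, -1), Add(-62, S))) (Function('C')(S) = Add(3, Mul(Add(S, -62), Pow(Add(S, S), -1))) = Add(3, Mul(Add(-62, S), Pow(Mul(2, S), -1))) = Add(3, Mul(Add(-62, S), Mul(Rational(1, 2), Pow(S, -1)))) = Add(3, Mul(Rational(1, 2), Pow(S, -1), Add(-62, S))))
Mul(-1, Function('C')(T)) = Mul(-1, Add(Rational(7, 2), Mul(-31, Pow(3, -1)))) = Mul(-1, Add(Rational(7, 2), Mul(-31, Rational(1, 3)))) = Mul(-1, Add(Rational(7, 2), Rational(-31, 3))) = Mul(-1, Rational(-41, 6)) = Rational(41, 6)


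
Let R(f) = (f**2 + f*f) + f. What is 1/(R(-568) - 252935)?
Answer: 1/391745 ≈ 2.5527e-6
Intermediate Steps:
R(f) = f + 2*f**2 (R(f) = (f**2 + f**2) + f = 2*f**2 + f = f + 2*f**2)
1/(R(-568) - 252935) = 1/(-568*(1 + 2*(-568)) - 252935) = 1/(-568*(1 - 1136) - 252935) = 1/(-568*(-1135) - 252935) = 1/(644680 - 252935) = 1/391745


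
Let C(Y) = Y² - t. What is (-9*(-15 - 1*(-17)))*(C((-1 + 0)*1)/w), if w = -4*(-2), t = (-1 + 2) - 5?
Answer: -45/4 ≈ -11.250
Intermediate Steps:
t = -4 (t = 1 - 5 = -4)
w = 8
C(Y) = 4 + Y² (C(Y) = Y² - 1*(-4) = Y² + 4 = 4 + Y²)
(-9*(-15 - 1*(-17)))*(C((-1 + 0)*1)/w) = (-9*(-15 - 1*(-17)))*((4 + ((-1 + 0)*1)²)/8) = (-9*(-15 + 17))*((4 + (-1*1)²)*(⅛)) = (-9*2)*((4 + (-1)²)*(⅛)) = -18*(4 + 1)/8 = -90/8 = -18*5/8 = -45/4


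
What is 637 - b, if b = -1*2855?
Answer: 3492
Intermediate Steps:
b = -2855
637 - b = 637 - 1*(-2855) = 637 + 2855 = 3492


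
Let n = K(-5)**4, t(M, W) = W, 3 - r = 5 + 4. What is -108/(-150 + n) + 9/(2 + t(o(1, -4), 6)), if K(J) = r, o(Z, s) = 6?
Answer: 1575/1528 ≈ 1.0308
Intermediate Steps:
r = -6 (r = 3 - (5 + 4) = 3 - 1*9 = 3 - 9 = -6)
K(J) = -6
n = 1296 (n = (-6)**4 = 1296)
-108/(-150 + n) + 9/(2 + t(o(1, -4), 6)) = -108/(-150 + 1296) + 9/(2 + 6) = -108/1146 + 9/8 = -108*1/1146 + (1/8)*9 = -18/191 + 9/8 = 1575/1528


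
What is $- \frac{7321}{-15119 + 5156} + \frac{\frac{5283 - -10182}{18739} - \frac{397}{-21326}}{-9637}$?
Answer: $\frac{28191379229413979}{38369647146512934} \approx 0.73473$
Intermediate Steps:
$- \frac{7321}{-15119 + 5156} + \frac{\frac{5283 - -10182}{18739} - \frac{397}{-21326}}{-9637} = - \frac{7321}{-9963} + \left(\left(5283 + 10182\right) \frac{1}{18739} - - \frac{397}{21326}\right) \left(- \frac{1}{9637}\right) = \left(-7321\right) \left(- \frac{1}{9963}\right) + \left(15465 \cdot \frac{1}{18739} + \frac{397}{21326}\right) \left(- \frac{1}{9637}\right) = \frac{7321}{9963} + \left(\frac{15465}{18739} + \frac{397}{21326}\right) \left(- \frac{1}{9637}\right) = \frac{7321}{9963} + \frac{337245973}{399627914} \left(- \frac{1}{9637}\right) = \frac{7321}{9963} - \frac{337245973}{3851214207218} = \frac{28191379229413979}{38369647146512934}$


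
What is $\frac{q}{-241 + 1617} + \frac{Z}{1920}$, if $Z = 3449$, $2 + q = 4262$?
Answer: $\frac{403907}{82560} \approx 4.8923$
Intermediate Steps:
$q = 4260$ ($q = -2 + 4262 = 4260$)
$\frac{q}{-241 + 1617} + \frac{Z}{1920} = \frac{4260}{-241 + 1617} + \frac{3449}{1920} = \frac{4260}{1376} + 3449 \cdot \frac{1}{1920} = 4260 \cdot \frac{1}{1376} + \frac{3449}{1920} = \frac{1065}{344} + \frac{3449}{1920} = \frac{403907}{82560}$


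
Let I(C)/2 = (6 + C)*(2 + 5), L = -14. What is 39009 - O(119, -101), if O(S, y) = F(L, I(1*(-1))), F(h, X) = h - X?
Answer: 39093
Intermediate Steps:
I(C) = 84 + 14*C (I(C) = 2*((6 + C)*(2 + 5)) = 2*((6 + C)*7) = 2*(42 + 7*C) = 84 + 14*C)
O(S, y) = -84 (O(S, y) = -14 - (84 + 14*(1*(-1))) = -14 - (84 + 14*(-1)) = -14 - (84 - 14) = -14 - 1*70 = -14 - 70 = -84)
39009 - O(119, -101) = 39009 - 1*(-84) = 39009 + 84 = 39093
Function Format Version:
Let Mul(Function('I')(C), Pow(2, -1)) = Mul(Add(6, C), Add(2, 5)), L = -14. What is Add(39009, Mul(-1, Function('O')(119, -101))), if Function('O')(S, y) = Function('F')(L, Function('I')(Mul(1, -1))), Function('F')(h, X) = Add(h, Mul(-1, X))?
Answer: 39093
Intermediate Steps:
Function('I')(C) = Add(84, Mul(14, C)) (Function('I')(C) = Mul(2, Mul(Add(6, C), Add(2, 5))) = Mul(2, Mul(Add(6, C), 7)) = Mul(2, Add(42, Mul(7, C))) = Add(84, Mul(14, C)))
Function('O')(S, y) = -84 (Function('O')(S, y) = Add(-14, Mul(-1, Add(84, Mul(14, Mul(1, -1))))) = Add(-14, Mul(-1, Add(84, Mul(14, -1)))) = Add(-14, Mul(-1, Add(84, -14))) = Add(-14, Mul(-1, 70)) = Add(-14, -70) = -84)
Add(39009, Mul(-1, Function('O')(119, -101))) = Add(39009, Mul(-1, -84)) = Add(39009, 84) = 39093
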